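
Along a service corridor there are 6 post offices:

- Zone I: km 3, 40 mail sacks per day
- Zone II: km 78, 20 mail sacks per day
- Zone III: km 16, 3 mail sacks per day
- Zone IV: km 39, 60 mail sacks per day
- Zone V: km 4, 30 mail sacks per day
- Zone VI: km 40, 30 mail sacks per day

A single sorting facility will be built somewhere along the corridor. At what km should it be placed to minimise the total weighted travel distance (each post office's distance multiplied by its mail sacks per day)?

For a sum of weighted absolute distances on a line, the optimum is the weighted median (not the mean). Total weight W = 183; half-weight = 91.5.
Sort by position and accumulate weight:
  km 3 (Zone I, w=40) → cum 40
  km 4 (Zone V, w=30) → cum 70
  km 16 (Zone III, w=3) → cum 73
  km 39 (Zone IV, w=60) → cum 133  ≥ 91.5 → median here
  km 40 (Zone VI, w=30) → cum 163
  km 78 (Zone II, w=20) → cum 183
Optimal location: km 39.

x = 39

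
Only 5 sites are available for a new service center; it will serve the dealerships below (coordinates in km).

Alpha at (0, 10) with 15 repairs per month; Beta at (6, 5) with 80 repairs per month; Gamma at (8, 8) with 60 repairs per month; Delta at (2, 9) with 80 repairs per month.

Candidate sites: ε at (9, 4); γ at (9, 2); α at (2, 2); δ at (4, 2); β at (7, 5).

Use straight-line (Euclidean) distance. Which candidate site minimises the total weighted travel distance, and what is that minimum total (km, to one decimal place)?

β, total 911.0 km

Total weighted distance at each candidate:
  ε (9, 4): total = 1350.8
  γ (9, 2): total = 1677.0
  α (2, 2): total = 1592.8
  δ (4, 2): total = 1437.7
  β (7, 5): total = 911.0
Minimum is at β with total 911.0 km.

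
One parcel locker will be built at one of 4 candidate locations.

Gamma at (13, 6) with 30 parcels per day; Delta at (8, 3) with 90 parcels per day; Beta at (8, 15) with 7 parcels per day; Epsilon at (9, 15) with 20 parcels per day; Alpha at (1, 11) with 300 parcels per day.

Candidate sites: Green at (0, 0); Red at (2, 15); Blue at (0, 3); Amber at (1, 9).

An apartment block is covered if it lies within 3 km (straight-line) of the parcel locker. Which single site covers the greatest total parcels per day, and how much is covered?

Amber, covering 300

Coverage radius r = 3 km; a point is covered iff (Δx)²+(Δy)² ≤ 3² = 9.
  Green (0, 0): covers {none} → 0
  Red (2, 15): covers {none} → 0
  Blue (0, 3): covers {none} → 0
  Amber (1, 9): covers {Alpha} → 300
Maximum coverage at Amber: 300 parcels per day.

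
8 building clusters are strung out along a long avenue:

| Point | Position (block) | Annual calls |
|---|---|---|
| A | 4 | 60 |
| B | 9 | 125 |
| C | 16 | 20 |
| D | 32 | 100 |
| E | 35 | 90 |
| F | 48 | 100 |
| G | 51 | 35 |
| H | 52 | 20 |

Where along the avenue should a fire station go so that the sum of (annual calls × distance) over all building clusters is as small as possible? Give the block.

x = 32

For a sum of weighted absolute distances on a line, the optimum is the weighted median (not the mean). Total weight W = 550; half-weight = 275.
Sort by position and accumulate weight:
  block 4 (A, w=60) → cum 60
  block 9 (B, w=125) → cum 185
  block 16 (C, w=20) → cum 205
  block 32 (D, w=100) → cum 305  ≥ 275 → median here
  block 35 (E, w=90) → cum 395
  block 48 (F, w=100) → cum 495
  block 51 (G, w=35) → cum 530
  block 52 (H, w=20) → cum 550
Optimal location: block 32.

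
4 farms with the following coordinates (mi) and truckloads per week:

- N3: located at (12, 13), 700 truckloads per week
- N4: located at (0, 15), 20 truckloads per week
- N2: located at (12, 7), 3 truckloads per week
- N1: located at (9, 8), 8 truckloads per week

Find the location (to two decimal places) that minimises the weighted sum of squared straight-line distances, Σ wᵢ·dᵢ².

The minimiser of Σwᵢ‖p−pᵢ‖² is the weighted centroid p* = (Σwᵢpᵢ)/(Σwᵢ).
Σwᵢ = 731.
Σwᵢxᵢ = 700·12 + 20·0 + 3·12 + 8·9 = 8508.
Σwᵢyᵢ = 700·13 + 20·15 + 3·7 + 8·8 = 9485.
x* = 8508/731 = 11.64, y* = 9485/731 = 12.98.

(11.64, 12.98)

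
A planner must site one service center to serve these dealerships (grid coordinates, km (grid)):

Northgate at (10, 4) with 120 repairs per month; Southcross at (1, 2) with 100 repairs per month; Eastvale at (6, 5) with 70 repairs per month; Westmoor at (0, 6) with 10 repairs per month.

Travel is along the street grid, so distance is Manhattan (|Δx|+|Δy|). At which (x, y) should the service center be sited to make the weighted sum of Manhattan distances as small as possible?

Manhattan distance separates: Σwᵢ(|x−xᵢ|+|y−yᵢ|) = Σwᵢ|x−xᵢ| + Σwᵢ|y−yᵢ|, so x and y are optimised independently as 1-D weighted medians.
Total weight W = 300; half = 150.
x-coordinate, sorted with cumulative weight:
  x=0 (Westmoor, w=10) cum 10
  x=1 (Southcross, w=100) cum 110
  x=6 (Eastvale, w=70) cum 180  ← median
  x=10 (Northgate, w=120) cum 300
⇒ x* = 6
y-coordinate, sorted with cumulative weight:
  y=2 (Southcross, w=100) cum 100
  y=4 (Northgate, w=120) cum 220  ← median
  y=5 (Eastvale, w=70) cum 290
  y=6 (Westmoor, w=10) cum 300
⇒ y* = 4

(6, 4)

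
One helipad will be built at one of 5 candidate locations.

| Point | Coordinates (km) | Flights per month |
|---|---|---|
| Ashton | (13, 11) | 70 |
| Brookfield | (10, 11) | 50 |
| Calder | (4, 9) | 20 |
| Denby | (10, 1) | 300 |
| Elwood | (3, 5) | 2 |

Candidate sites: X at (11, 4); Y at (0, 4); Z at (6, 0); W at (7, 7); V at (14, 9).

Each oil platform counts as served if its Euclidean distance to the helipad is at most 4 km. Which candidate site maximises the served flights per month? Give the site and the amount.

X, covering 300

Coverage radius r = 4 km; a point is covered iff (Δx)²+(Δy)² ≤ 4² = 16.
  X (11, 4): covers {Denby} → 300
  Y (0, 4): covers {Elwood} → 2
  Z (6, 0): covers {none} → 0
  W (7, 7): covers {Calder} → 20
  V (14, 9): covers {Ashton} → 70
Maximum coverage at X: 300 flights per month.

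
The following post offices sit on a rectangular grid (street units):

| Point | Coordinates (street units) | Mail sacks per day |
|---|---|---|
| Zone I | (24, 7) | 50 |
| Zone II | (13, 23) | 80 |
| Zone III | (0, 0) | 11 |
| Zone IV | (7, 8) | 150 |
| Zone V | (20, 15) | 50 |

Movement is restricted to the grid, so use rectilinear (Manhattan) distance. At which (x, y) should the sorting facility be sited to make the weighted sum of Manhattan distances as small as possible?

Manhattan distance separates: Σwᵢ(|x−xᵢ|+|y−yᵢ|) = Σwᵢ|x−xᵢ| + Σwᵢ|y−yᵢ|, so x and y are optimised independently as 1-D weighted medians.
Total weight W = 341; half = 170.5.
x-coordinate, sorted with cumulative weight:
  x=0 (Zone III, w=11) cum 11
  x=7 (Zone IV, w=150) cum 161
  x=13 (Zone II, w=80) cum 241  ← median
  x=20 (Zone V, w=50) cum 291
  x=24 (Zone I, w=50) cum 341
⇒ x* = 13
y-coordinate, sorted with cumulative weight:
  y=0 (Zone III, w=11) cum 11
  y=7 (Zone I, w=50) cum 61
  y=8 (Zone IV, w=150) cum 211  ← median
  y=15 (Zone V, w=50) cum 261
  y=23 (Zone II, w=80) cum 341
⇒ y* = 8

(13, 8)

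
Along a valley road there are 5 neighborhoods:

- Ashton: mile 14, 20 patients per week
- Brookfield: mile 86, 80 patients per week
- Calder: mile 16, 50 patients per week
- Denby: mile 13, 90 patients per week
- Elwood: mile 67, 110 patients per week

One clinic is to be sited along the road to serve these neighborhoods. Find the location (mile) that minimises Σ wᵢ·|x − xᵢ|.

For a sum of weighted absolute distances on a line, the optimum is the weighted median (not the mean). Total weight W = 350; half-weight = 175.
Sort by position and accumulate weight:
  mile 13 (Denby, w=90) → cum 90
  mile 14 (Ashton, w=20) → cum 110
  mile 16 (Calder, w=50) → cum 160
  mile 67 (Elwood, w=110) → cum 270  ≥ 175 → median here
  mile 86 (Brookfield, w=80) → cum 350
Optimal location: mile 67.

x = 67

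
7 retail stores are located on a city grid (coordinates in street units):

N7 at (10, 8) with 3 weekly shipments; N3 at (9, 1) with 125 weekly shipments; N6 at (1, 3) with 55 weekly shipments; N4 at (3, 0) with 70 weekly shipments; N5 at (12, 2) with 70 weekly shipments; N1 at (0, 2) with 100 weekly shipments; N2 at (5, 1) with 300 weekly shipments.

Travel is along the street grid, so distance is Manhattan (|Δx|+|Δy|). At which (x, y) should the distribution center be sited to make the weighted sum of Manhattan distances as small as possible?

(5, 1)

Manhattan distance separates: Σwᵢ(|x−xᵢ|+|y−yᵢ|) = Σwᵢ|x−xᵢ| + Σwᵢ|y−yᵢ|, so x and y are optimised independently as 1-D weighted medians.
Total weight W = 723; half = 361.5.
x-coordinate, sorted with cumulative weight:
  x=0 (N1, w=100) cum 100
  x=1 (N6, w=55) cum 155
  x=3 (N4, w=70) cum 225
  x=5 (N2, w=300) cum 525  ← median
  x=9 (N3, w=125) cum 650
  x=10 (N7, w=3) cum 653
  x=12 (N5, w=70) cum 723
⇒ x* = 5
y-coordinate, sorted with cumulative weight:
  y=0 (N4, w=70) cum 70
  y=1 (N3, w=125) cum 195
  y=1 (N2, w=300) cum 495  ← median
  y=2 (N5, w=70) cum 565
  y=2 (N1, w=100) cum 665
  y=3 (N6, w=55) cum 720
  y=8 (N7, w=3) cum 723
⇒ y* = 1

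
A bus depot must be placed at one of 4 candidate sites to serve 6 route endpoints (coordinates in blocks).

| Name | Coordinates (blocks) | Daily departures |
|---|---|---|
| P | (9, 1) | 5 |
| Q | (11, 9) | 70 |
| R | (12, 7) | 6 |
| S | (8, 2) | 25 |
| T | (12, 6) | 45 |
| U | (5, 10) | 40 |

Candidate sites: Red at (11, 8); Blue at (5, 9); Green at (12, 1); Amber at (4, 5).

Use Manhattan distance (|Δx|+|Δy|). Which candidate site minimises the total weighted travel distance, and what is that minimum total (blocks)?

Red, total 807 blocks

Total weighted distance at each candidate:
  Red (11, 8): total = 807
  Blue (5, 9): total = 1274
  Green (12, 1): total = 1671
  Amber (4, 5): total = 1695
Minimum is at Red with total 807 blocks.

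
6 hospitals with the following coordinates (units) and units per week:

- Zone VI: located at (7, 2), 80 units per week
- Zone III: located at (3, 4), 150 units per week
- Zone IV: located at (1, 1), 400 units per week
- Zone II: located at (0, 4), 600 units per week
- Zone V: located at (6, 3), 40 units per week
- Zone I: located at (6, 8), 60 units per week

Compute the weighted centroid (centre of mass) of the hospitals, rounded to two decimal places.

The minimiser of Σwᵢ‖p−pᵢ‖² is the weighted centroid p* = (Σwᵢpᵢ)/(Σwᵢ).
Σwᵢ = 1330.
Σwᵢxᵢ = 80·7 + 150·3 + 400·1 + 600·0 + 40·6 + 60·6 = 2010.
Σwᵢyᵢ = 80·2 + 150·4 + 400·1 + 600·4 + 40·3 + 60·8 = 4160.
x* = 2010/1330 = 1.51, y* = 4160/1330 = 3.13.

(1.51, 3.13)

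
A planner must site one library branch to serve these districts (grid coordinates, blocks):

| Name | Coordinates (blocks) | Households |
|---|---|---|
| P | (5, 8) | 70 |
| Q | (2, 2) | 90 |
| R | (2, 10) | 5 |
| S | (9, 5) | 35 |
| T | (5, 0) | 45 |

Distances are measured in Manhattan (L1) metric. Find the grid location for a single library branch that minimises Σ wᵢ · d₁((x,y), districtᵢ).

(5, 2)

Manhattan distance separates: Σwᵢ(|x−xᵢ|+|y−yᵢ|) = Σwᵢ|x−xᵢ| + Σwᵢ|y−yᵢ|, so x and y are optimised independently as 1-D weighted medians.
Total weight W = 245; half = 122.5.
x-coordinate, sorted with cumulative weight:
  x=2 (Q, w=90) cum 90
  x=2 (R, w=5) cum 95
  x=5 (P, w=70) cum 165  ← median
  x=5 (T, w=45) cum 210
  x=9 (S, w=35) cum 245
⇒ x* = 5
y-coordinate, sorted with cumulative weight:
  y=0 (T, w=45) cum 45
  y=2 (Q, w=90) cum 135  ← median
  y=5 (S, w=35) cum 170
  y=8 (P, w=70) cum 240
  y=10 (R, w=5) cum 245
⇒ y* = 2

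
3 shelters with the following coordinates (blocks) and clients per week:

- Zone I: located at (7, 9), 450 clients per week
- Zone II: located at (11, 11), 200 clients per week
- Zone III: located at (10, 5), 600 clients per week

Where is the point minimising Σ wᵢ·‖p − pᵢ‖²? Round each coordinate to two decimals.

(9.08, 7.40)

The minimiser of Σwᵢ‖p−pᵢ‖² is the weighted centroid p* = (Σwᵢpᵢ)/(Σwᵢ).
Σwᵢ = 1250.
Σwᵢxᵢ = 450·7 + 200·11 + 600·10 = 11350.
Σwᵢyᵢ = 450·9 + 200·11 + 600·5 = 9250.
x* = 11350/1250 = 9.08, y* = 9250/1250 = 7.40.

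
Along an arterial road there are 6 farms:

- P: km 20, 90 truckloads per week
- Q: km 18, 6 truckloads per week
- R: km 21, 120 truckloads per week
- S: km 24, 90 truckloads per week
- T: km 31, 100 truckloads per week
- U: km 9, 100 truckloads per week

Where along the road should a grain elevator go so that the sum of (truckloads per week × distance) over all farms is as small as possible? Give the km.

x = 21

For a sum of weighted absolute distances on a line, the optimum is the weighted median (not the mean). Total weight W = 506; half-weight = 253.
Sort by position and accumulate weight:
  km 9 (U, w=100) → cum 100
  km 18 (Q, w=6) → cum 106
  km 20 (P, w=90) → cum 196
  km 21 (R, w=120) → cum 316  ≥ 253 → median here
  km 24 (S, w=90) → cum 406
  km 31 (T, w=100) → cum 506
Optimal location: km 21.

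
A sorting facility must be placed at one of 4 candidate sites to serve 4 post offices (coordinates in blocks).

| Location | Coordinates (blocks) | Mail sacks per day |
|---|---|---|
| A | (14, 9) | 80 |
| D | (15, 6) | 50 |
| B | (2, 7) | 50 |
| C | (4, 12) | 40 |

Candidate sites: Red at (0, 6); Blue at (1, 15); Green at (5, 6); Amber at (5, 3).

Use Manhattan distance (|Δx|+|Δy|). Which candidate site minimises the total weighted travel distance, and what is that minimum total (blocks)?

Total weighted distance at each candidate:
  Red (0, 6): total = 2660
  Blue (1, 15): total = 3360
  Green (5, 6): total = 1940
  Amber (5, 3): total = 2600
Minimum is at Green with total 1940 blocks.

Green, total 1940 blocks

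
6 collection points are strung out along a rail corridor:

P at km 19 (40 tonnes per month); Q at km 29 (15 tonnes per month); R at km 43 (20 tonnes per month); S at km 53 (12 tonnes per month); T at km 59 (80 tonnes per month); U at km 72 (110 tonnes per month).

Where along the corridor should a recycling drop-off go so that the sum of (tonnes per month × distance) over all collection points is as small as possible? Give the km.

x = 59

For a sum of weighted absolute distances on a line, the optimum is the weighted median (not the mean). Total weight W = 277; half-weight = 138.5.
Sort by position and accumulate weight:
  km 19 (P, w=40) → cum 40
  km 29 (Q, w=15) → cum 55
  km 43 (R, w=20) → cum 75
  km 53 (S, w=12) → cum 87
  km 59 (T, w=80) → cum 167  ≥ 138.5 → median here
  km 72 (U, w=110) → cum 277
Optimal location: km 59.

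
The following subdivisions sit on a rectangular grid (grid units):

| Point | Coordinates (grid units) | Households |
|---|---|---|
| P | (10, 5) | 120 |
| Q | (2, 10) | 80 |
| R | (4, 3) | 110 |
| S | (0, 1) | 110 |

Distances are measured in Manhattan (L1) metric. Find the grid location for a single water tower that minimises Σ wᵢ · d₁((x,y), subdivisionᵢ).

Manhattan distance separates: Σwᵢ(|x−xᵢ|+|y−yᵢ|) = Σwᵢ|x−xᵢ| + Σwᵢ|y−yᵢ|, so x and y are optimised independently as 1-D weighted medians.
Total weight W = 420; half = 210.
x-coordinate, sorted with cumulative weight:
  x=0 (S, w=110) cum 110
  x=2 (Q, w=80) cum 190
  x=4 (R, w=110) cum 300  ← median
  x=10 (P, w=120) cum 420
⇒ x* = 4
y-coordinate, sorted with cumulative weight:
  y=1 (S, w=110) cum 110
  y=3 (R, w=110) cum 220  ← median
  y=5 (P, w=120) cum 340
  y=10 (Q, w=80) cum 420
⇒ y* = 3

(4, 3)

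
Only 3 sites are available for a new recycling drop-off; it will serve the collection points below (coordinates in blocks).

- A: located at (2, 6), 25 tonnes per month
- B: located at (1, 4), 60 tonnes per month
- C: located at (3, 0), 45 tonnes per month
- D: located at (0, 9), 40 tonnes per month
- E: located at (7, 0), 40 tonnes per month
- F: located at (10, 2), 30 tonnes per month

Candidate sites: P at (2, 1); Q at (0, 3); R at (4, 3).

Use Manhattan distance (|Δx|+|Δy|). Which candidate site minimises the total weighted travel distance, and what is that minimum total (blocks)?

P, total 1365 blocks

Total weighted distance at each candidate:
  P (2, 1): total = 1365
  Q (0, 3): total = 1485
  R (4, 3): total = 1395
Minimum is at P with total 1365 blocks.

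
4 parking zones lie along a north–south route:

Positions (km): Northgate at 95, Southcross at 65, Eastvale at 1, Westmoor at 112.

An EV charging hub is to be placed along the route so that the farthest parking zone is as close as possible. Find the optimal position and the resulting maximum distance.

location 56.5, max distance 55.5

The 1-center on a line is the midpoint of the two extreme points: leftmost at 1, rightmost at 112.
Optimal location = (1 + 112)/2 = 56.5; maximum distance = (112 − 1)/2 = 55.5.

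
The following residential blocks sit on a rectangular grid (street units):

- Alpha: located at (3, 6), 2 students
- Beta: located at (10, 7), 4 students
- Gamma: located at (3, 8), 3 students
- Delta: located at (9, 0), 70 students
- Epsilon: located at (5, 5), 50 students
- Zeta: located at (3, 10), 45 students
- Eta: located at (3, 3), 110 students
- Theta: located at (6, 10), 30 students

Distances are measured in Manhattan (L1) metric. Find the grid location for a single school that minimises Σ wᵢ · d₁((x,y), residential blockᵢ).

Manhattan distance separates: Σwᵢ(|x−xᵢ|+|y−yᵢ|) = Σwᵢ|x−xᵢ| + Σwᵢ|y−yᵢ|, so x and y are optimised independently as 1-D weighted medians.
Total weight W = 314; half = 157.
x-coordinate, sorted with cumulative weight:
  x=3 (Alpha, w=2) cum 2
  x=3 (Gamma, w=3) cum 5
  x=3 (Zeta, w=45) cum 50
  x=3 (Eta, w=110) cum 160  ← median
  x=5 (Epsilon, w=50) cum 210
  x=6 (Theta, w=30) cum 240
  x=9 (Delta, w=70) cum 310
  x=10 (Beta, w=4) cum 314
⇒ x* = 3
y-coordinate, sorted with cumulative weight:
  y=0 (Delta, w=70) cum 70
  y=3 (Eta, w=110) cum 180  ← median
  y=5 (Epsilon, w=50) cum 230
  y=6 (Alpha, w=2) cum 232
  y=7 (Beta, w=4) cum 236
  y=8 (Gamma, w=3) cum 239
  y=10 (Zeta, w=45) cum 284
  y=10 (Theta, w=30) cum 314
⇒ y* = 3

(3, 3)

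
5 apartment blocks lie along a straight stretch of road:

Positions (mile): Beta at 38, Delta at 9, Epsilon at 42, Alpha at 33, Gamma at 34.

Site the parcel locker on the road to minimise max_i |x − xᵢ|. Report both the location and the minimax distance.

location 25.5, max distance 16.5

The 1-center on a line is the midpoint of the two extreme points: leftmost at 9, rightmost at 42.
Optimal location = (9 + 42)/2 = 25.5; maximum distance = (42 − 9)/2 = 16.5.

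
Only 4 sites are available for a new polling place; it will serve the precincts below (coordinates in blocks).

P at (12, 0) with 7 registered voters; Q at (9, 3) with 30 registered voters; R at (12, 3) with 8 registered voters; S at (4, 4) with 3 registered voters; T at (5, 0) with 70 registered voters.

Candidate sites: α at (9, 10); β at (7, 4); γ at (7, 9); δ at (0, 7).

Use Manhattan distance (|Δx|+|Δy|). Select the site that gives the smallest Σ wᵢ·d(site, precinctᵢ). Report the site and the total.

β, total 630 blocks

Total weighted distance at each candidate:
  α (9, 10): total = 1394
  β (7, 4): total = 630
  γ (7, 9): total = 1220
  δ (0, 7): total = 1512
Minimum is at β with total 630 blocks.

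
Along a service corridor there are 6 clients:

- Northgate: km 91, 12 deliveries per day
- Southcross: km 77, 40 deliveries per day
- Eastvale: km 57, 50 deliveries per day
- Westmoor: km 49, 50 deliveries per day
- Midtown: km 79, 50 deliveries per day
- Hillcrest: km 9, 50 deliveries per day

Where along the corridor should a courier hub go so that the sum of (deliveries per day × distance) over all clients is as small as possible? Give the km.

For a sum of weighted absolute distances on a line, the optimum is the weighted median (not the mean). Total weight W = 252; half-weight = 126.
Sort by position and accumulate weight:
  km 9 (Hillcrest, w=50) → cum 50
  km 49 (Westmoor, w=50) → cum 100
  km 57 (Eastvale, w=50) → cum 150  ≥ 126 → median here
  km 77 (Southcross, w=40) → cum 190
  km 79 (Midtown, w=50) → cum 240
  km 91 (Northgate, w=12) → cum 252
Optimal location: km 57.

x = 57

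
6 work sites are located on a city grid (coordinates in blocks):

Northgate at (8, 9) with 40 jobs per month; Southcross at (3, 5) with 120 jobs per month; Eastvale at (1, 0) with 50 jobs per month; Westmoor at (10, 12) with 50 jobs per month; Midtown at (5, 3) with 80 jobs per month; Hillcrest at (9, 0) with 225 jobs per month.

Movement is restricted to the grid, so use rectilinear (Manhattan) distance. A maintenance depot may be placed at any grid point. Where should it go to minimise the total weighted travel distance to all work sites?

(8, 3)

Manhattan distance separates: Σwᵢ(|x−xᵢ|+|y−yᵢ|) = Σwᵢ|x−xᵢ| + Σwᵢ|y−yᵢ|, so x and y are optimised independently as 1-D weighted medians.
Total weight W = 565; half = 282.5.
x-coordinate, sorted with cumulative weight:
  x=1 (Eastvale, w=50) cum 50
  x=3 (Southcross, w=120) cum 170
  x=5 (Midtown, w=80) cum 250
  x=8 (Northgate, w=40) cum 290  ← median
  x=9 (Hillcrest, w=225) cum 515
  x=10 (Westmoor, w=50) cum 565
⇒ x* = 8
y-coordinate, sorted with cumulative weight:
  y=0 (Eastvale, w=50) cum 50
  y=0 (Hillcrest, w=225) cum 275
  y=3 (Midtown, w=80) cum 355  ← median
  y=5 (Southcross, w=120) cum 475
  y=9 (Northgate, w=40) cum 515
  y=12 (Westmoor, w=50) cum 565
⇒ y* = 3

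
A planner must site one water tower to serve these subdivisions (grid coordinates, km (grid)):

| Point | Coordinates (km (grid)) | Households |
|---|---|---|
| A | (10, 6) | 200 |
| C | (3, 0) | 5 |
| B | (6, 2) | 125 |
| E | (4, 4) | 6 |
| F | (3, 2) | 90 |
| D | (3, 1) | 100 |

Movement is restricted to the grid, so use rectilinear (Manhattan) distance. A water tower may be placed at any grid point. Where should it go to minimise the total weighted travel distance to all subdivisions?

Manhattan distance separates: Σwᵢ(|x−xᵢ|+|y−yᵢ|) = Σwᵢ|x−xᵢ| + Σwᵢ|y−yᵢ|, so x and y are optimised independently as 1-D weighted medians.
Total weight W = 526; half = 263.
x-coordinate, sorted with cumulative weight:
  x=3 (C, w=5) cum 5
  x=3 (F, w=90) cum 95
  x=3 (D, w=100) cum 195
  x=4 (E, w=6) cum 201
  x=6 (B, w=125) cum 326  ← median
  x=10 (A, w=200) cum 526
⇒ x* = 6
y-coordinate, sorted with cumulative weight:
  y=0 (C, w=5) cum 5
  y=1 (D, w=100) cum 105
  y=2 (B, w=125) cum 230
  y=2 (F, w=90) cum 320  ← median
  y=4 (E, w=6) cum 326
  y=6 (A, w=200) cum 526
⇒ y* = 2

(6, 2)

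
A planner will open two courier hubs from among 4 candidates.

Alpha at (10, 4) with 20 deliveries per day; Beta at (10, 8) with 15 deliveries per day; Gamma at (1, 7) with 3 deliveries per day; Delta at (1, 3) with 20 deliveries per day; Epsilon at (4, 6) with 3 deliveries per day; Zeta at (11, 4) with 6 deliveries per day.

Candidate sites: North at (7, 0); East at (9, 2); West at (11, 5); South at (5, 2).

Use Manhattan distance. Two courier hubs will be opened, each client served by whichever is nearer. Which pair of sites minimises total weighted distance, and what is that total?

Evaluate every pair (each demand assigned to the nearer of the two):
  {West, South}: total = 248
  {East, South}: total = 331
  {North, West}: total = 346
  {East, West}: total = 346
  {North, East}: total = 435
  {North, South}: total = 495
Best pair: {West, South} with total 248.

{West, South}, total 248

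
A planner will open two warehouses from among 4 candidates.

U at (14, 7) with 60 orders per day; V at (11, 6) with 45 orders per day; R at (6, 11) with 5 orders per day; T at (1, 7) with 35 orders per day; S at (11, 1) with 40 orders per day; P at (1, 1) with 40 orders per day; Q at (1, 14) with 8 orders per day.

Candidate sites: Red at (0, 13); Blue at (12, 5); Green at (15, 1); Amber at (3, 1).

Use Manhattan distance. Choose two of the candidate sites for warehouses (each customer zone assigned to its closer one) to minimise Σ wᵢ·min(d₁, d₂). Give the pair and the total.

{Blue, Amber}, total 1070

Evaluate every pair (each demand assigned to the nearer of the two):
  {Blue, Amber}: total = 1070
  {Red, Blue}: total = 1351
  {Green, Amber}: total = 1530
  {Blue, Green}: total = 1725
  {Red, Green}: total = 1806
  {Red, Amber}: total = 2306
Best pair: {Blue, Amber} with total 1070.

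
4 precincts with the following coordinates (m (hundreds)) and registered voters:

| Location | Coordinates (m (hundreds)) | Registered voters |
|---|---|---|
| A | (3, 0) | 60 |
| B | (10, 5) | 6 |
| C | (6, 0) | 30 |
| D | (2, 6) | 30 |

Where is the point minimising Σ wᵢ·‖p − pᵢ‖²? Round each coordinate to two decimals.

The minimiser of Σwᵢ‖p−pᵢ‖² is the weighted centroid p* = (Σwᵢpᵢ)/(Σwᵢ).
Σwᵢ = 126.
Σwᵢxᵢ = 60·3 + 6·10 + 30·6 + 30·2 = 480.
Σwᵢyᵢ = 60·0 + 6·5 + 30·0 + 30·6 = 210.
x* = 480/126 = 3.81, y* = 210/126 = 1.67.

(3.81, 1.67)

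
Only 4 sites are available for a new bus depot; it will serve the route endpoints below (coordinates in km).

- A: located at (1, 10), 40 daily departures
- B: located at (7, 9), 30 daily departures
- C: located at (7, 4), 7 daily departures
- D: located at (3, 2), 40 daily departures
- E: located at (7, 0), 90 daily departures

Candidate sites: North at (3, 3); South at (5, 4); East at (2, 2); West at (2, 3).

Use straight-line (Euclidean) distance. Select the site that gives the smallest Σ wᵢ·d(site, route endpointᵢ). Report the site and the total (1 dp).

Total weighted distance at each candidate:
  North (3, 3): total = 1026.4
  South (5, 4): total = 979.6
  East (2, 2): total = 1142.9
  West (2, 3): total = 1134.2
Minimum is at South with total 979.6 km.

South, total 979.6 km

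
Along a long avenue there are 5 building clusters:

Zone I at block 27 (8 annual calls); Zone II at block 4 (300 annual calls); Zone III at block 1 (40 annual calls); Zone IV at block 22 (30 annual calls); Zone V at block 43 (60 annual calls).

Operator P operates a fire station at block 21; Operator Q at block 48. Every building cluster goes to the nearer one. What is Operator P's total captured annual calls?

The indifferent point is the midpoint (21+48)/2 = 34.5; building clusters left of it (closer to Operator P at 21) go to Operator P, those right go to Operator Q.
  Zone III at 1 (w=40) → Operator P
  Zone II at 4 (w=300) → Operator P
  Zone IV at 22 (w=30) → Operator P
  Zone I at 27 (w=8) → Operator P
  Zone V at 43 (w=60) → Operator Q
Operator P captures 378; Operator Q captures 60.

378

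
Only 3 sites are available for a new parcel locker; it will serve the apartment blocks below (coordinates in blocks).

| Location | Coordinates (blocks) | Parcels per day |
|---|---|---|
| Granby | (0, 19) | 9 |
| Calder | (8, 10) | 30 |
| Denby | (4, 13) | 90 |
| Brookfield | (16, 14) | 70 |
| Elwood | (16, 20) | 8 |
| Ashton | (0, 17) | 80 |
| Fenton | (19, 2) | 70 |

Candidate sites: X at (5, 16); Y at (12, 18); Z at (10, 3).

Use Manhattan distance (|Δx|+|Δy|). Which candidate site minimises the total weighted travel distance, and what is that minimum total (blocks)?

X, total 4172 blocks

Total weighted distance at each candidate:
  X (5, 16): total = 4172
  Y (12, 18): total = 4905
  Z (10, 3): total = 5938
Minimum is at X with total 4172 blocks.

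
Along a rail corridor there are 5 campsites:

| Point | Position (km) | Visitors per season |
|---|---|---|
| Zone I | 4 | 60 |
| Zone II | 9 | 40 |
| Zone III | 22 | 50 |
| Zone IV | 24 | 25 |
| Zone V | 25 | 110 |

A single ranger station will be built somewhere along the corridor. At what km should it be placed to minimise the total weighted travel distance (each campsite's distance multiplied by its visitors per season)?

For a sum of weighted absolute distances on a line, the optimum is the weighted median (not the mean). Total weight W = 285; half-weight = 142.5.
Sort by position and accumulate weight:
  km 4 (Zone I, w=60) → cum 60
  km 9 (Zone II, w=40) → cum 100
  km 22 (Zone III, w=50) → cum 150  ≥ 142.5 → median here
  km 24 (Zone IV, w=25) → cum 175
  km 25 (Zone V, w=110) → cum 285
Optimal location: km 22.

x = 22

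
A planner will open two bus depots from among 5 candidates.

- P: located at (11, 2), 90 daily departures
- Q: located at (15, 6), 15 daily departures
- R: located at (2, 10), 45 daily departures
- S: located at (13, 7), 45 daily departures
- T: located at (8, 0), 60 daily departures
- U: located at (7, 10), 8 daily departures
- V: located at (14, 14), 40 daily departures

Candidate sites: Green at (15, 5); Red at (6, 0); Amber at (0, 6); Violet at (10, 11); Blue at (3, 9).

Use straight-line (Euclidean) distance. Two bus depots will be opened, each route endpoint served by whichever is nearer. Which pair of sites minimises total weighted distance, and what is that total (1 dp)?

{Red, Violet}, total 1523.8

Evaluate every pair (each demand assigned to the nearer of the two):
  {Red, Violet}: total = 1523.8
  {Green, Blue}: total = 1567.3
  {Green, Red}: total = 1634.6
  {Green, Violet}: total = 1696.5
  {Green, Amber}: total = 1736.4
  {Red, Blue}: total = 1792.3
  {Violet, Blue}: total = 2052.7
  {Red, Amber}: total = 2123.1
  {Amber, Violet}: total = 2172.6
  {Amber, Blue}: total = 2781.1
Best pair: {Red, Violet} with total 1523.8.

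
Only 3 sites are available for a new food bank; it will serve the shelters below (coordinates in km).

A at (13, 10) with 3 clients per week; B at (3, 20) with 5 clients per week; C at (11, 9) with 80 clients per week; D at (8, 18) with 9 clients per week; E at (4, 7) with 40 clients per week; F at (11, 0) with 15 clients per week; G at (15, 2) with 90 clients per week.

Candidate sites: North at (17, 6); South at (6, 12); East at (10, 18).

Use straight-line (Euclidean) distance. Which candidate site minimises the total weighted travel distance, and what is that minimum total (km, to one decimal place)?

Total weighted distance at each candidate:
  North (17, 6): total = 1838.9
  South (6, 12): total = 2209.2
  East (10, 18): total = 3084.8
Minimum is at North with total 1838.9 km.

North, total 1838.9 km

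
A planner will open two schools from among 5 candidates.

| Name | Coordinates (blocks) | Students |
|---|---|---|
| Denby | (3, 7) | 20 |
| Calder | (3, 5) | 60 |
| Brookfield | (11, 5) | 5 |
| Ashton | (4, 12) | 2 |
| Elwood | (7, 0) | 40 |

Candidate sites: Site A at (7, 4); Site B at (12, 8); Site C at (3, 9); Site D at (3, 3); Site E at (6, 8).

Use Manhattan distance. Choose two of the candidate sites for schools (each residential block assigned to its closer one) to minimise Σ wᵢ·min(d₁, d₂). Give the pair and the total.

{Site A, Site D}, total 405

Evaluate every pair (each demand assigned to the nearer of the two):
  {Site A, Site D}: total = 405
  {Site A, Site C}: total = 473
  {Site C, Site D}: total = 498
  {Site B, Site D}: total = 520
  {Site D, Site E}: total = 532
  {Site A, Site E}: total = 577
  {Site A, Site B}: total = 642
  {Site C, Site E}: total = 688
  {Site B, Site C}: total = 828
  {Site B, Site E}: total = 832
Best pair: {Site A, Site D} with total 405.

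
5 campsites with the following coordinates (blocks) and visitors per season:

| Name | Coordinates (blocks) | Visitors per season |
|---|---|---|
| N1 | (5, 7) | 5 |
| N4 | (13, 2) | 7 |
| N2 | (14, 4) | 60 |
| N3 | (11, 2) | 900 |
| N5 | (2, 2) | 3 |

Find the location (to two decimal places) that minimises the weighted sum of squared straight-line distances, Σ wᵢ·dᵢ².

The minimiser of Σwᵢ‖p−pᵢ‖² is the weighted centroid p* = (Σwᵢpᵢ)/(Σwᵢ).
Σwᵢ = 975.
Σwᵢxᵢ = 5·5 + 7·13 + 60·14 + 900·11 + 3·2 = 10862.
Σwᵢyᵢ = 5·7 + 7·2 + 60·4 + 900·2 + 3·2 = 2095.
x* = 10862/975 = 11.14, y* = 2095/975 = 2.15.

(11.14, 2.15)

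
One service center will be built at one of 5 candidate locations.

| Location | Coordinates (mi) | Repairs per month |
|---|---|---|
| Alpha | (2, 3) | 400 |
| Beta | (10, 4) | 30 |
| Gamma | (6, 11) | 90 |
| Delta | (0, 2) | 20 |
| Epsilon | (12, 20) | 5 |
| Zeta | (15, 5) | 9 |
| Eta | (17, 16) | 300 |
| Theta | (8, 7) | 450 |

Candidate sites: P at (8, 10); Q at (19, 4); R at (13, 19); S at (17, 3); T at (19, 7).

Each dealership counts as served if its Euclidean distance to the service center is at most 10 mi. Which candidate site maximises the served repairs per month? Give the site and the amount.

Coverage radius r = 10 mi; a point is covered iff (Δx)²+(Δy)² ≤ 10² = 100.
  P (8, 10): covers {Alpha, Beta, Gamma, Zeta, Theta} → 979
  Q (19, 4): covers {Beta, Zeta} → 39
  R (13, 19): covers {Epsilon, Eta} → 305
  S (17, 3): covers {Beta, Zeta, Theta} → 489
  T (19, 7): covers {Beta, Zeta, Eta} → 339
Maximum coverage at P: 979 repairs per month.

P, covering 979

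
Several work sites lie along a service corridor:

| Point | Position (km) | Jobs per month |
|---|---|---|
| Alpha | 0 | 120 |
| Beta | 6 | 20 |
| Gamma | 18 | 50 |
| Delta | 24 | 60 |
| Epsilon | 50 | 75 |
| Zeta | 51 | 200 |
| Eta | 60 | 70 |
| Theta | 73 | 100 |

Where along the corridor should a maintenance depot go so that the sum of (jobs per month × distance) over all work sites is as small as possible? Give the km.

x = 51

For a sum of weighted absolute distances on a line, the optimum is the weighted median (not the mean). Total weight W = 695; half-weight = 347.5.
Sort by position and accumulate weight:
  km 0 (Alpha, w=120) → cum 120
  km 6 (Beta, w=20) → cum 140
  km 18 (Gamma, w=50) → cum 190
  km 24 (Delta, w=60) → cum 250
  km 50 (Epsilon, w=75) → cum 325
  km 51 (Zeta, w=200) → cum 525  ≥ 347.5 → median here
  km 60 (Eta, w=70) → cum 595
  km 73 (Theta, w=100) → cum 695
Optimal location: km 51.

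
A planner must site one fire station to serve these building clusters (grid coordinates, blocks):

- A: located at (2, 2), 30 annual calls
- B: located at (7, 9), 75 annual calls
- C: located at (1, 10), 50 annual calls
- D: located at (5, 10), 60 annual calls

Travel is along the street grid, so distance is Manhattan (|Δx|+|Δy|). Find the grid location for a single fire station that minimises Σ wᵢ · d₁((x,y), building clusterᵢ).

Manhattan distance separates: Σwᵢ(|x−xᵢ|+|y−yᵢ|) = Σwᵢ|x−xᵢ| + Σwᵢ|y−yᵢ|, so x and y are optimised independently as 1-D weighted medians.
Total weight W = 215; half = 107.5.
x-coordinate, sorted with cumulative weight:
  x=1 (C, w=50) cum 50
  x=2 (A, w=30) cum 80
  x=5 (D, w=60) cum 140  ← median
  x=7 (B, w=75) cum 215
⇒ x* = 5
y-coordinate, sorted with cumulative weight:
  y=2 (A, w=30) cum 30
  y=9 (B, w=75) cum 105
  y=10 (C, w=50) cum 155  ← median
  y=10 (D, w=60) cum 215
⇒ y* = 10

(5, 10)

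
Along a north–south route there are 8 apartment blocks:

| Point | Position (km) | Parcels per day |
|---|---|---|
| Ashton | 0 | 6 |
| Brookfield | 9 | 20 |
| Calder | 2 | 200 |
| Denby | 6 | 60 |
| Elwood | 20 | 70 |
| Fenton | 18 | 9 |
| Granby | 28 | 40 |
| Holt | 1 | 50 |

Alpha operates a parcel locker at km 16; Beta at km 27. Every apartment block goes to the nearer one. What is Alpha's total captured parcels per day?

415

The indifferent point is the midpoint (16+27)/2 = 21.5; apartment blocks left of it (closer to Alpha at 16) go to Alpha, those right go to Beta.
  Ashton at 0 (w=6) → Alpha
  Holt at 1 (w=50) → Alpha
  Calder at 2 (w=200) → Alpha
  Denby at 6 (w=60) → Alpha
  Brookfield at 9 (w=20) → Alpha
  Fenton at 18 (w=9) → Alpha
  Elwood at 20 (w=70) → Alpha
  Granby at 28 (w=40) → Beta
Alpha captures 415; Beta captures 40.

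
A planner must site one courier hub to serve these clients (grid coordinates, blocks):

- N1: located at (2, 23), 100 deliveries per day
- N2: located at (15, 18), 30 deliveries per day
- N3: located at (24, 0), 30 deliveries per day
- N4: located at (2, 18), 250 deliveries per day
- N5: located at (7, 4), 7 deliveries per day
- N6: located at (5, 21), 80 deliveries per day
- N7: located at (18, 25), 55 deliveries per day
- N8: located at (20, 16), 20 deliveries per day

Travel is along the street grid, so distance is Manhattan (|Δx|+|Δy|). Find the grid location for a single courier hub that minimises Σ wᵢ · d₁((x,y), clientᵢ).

Manhattan distance separates: Σwᵢ(|x−xᵢ|+|y−yᵢ|) = Σwᵢ|x−xᵢ| + Σwᵢ|y−yᵢ|, so x and y are optimised independently as 1-D weighted medians.
Total weight W = 572; half = 286.
x-coordinate, sorted with cumulative weight:
  x=2 (N1, w=100) cum 100
  x=2 (N4, w=250) cum 350  ← median
  x=5 (N6, w=80) cum 430
  x=7 (N5, w=7) cum 437
  x=15 (N2, w=30) cum 467
  x=18 (N7, w=55) cum 522
  x=20 (N8, w=20) cum 542
  x=24 (N3, w=30) cum 572
⇒ x* = 2
y-coordinate, sorted with cumulative weight:
  y=0 (N3, w=30) cum 30
  y=4 (N5, w=7) cum 37
  y=16 (N8, w=20) cum 57
  y=18 (N2, w=30) cum 87
  y=18 (N4, w=250) cum 337  ← median
  y=21 (N6, w=80) cum 417
  y=23 (N1, w=100) cum 517
  y=25 (N7, w=55) cum 572
⇒ y* = 18

(2, 18)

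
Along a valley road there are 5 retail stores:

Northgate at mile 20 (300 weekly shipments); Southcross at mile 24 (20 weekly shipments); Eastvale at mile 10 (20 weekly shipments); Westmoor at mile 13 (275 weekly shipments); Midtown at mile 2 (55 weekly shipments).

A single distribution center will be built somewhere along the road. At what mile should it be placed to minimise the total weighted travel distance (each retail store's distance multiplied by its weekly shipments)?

For a sum of weighted absolute distances on a line, the optimum is the weighted median (not the mean). Total weight W = 670; half-weight = 335.
Sort by position and accumulate weight:
  mile 2 (Midtown, w=55) → cum 55
  mile 10 (Eastvale, w=20) → cum 75
  mile 13 (Westmoor, w=275) → cum 350  ≥ 335 → median here
  mile 20 (Northgate, w=300) → cum 650
  mile 24 (Southcross, w=20) → cum 670
Optimal location: mile 13.

x = 13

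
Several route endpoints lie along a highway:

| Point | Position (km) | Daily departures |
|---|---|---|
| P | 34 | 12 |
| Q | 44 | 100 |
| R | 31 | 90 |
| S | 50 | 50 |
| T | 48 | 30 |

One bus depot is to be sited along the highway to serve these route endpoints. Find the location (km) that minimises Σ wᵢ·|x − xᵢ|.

x = 44

For a sum of weighted absolute distances on a line, the optimum is the weighted median (not the mean). Total weight W = 282; half-weight = 141.
Sort by position and accumulate weight:
  km 31 (R, w=90) → cum 90
  km 34 (P, w=12) → cum 102
  km 44 (Q, w=100) → cum 202  ≥ 141 → median here
  km 48 (T, w=30) → cum 232
  km 50 (S, w=50) → cum 282
Optimal location: km 44.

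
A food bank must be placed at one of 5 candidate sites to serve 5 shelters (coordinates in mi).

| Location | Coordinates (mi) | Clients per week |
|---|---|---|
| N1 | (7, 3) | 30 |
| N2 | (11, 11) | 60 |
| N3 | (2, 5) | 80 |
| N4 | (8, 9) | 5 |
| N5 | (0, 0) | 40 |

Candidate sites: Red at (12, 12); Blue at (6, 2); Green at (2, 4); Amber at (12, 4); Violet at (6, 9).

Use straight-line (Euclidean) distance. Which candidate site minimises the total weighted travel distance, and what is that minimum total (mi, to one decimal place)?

Total weighted distance at each candidate:
  Red (12, 12): total = 2074.1
  Blue (6, 2): total = 1349.5
  Green (2, 4): total = 1135.0
  Amber (12, 4): total = 1919.2
  Violet (6, 9): total = 1400.8
Minimum is at Green with total 1135.0 mi.

Green, total 1135.0 mi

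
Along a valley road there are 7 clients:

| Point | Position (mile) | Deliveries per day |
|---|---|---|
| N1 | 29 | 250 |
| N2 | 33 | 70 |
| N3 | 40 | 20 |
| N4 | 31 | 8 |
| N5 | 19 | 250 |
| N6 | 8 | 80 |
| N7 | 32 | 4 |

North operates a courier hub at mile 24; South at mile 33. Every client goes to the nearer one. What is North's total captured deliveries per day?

The indifferent point is the midpoint (24+33)/2 = 28.5; clients left of it (closer to North at 24) go to North, those right go to South.
  N6 at 8 (w=80) → North
  N5 at 19 (w=250) → North
  N1 at 29 (w=250) → South
  N4 at 31 (w=8) → South
  N7 at 32 (w=4) → South
  N2 at 33 (w=70) → South
  N3 at 40 (w=20) → South
North captures 330; South captures 352.

330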